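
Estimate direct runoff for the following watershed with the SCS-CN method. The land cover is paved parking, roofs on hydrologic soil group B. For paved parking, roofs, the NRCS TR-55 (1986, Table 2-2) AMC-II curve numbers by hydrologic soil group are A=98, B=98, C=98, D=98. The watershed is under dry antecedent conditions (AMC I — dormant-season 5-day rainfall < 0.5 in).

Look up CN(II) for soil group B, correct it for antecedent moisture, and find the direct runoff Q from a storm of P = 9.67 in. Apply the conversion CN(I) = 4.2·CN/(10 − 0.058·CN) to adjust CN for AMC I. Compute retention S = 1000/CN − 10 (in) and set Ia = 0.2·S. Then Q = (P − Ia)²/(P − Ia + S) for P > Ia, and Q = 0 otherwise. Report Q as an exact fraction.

Q = 970309711849/106505924700 in ≈ 9.110 in

NRCS table: paved parking, roofs, soil group B → CN(II) = 98
CN(I) from CN(II)=98: (4.2·98)/(10 − 0.058·98) = 102900/1079 ≈ 95.366
Retention S: 1000/CN − 10 with CN=95.366 → S = 500/1029 ≈ 0.486 in
Ia = 0.2·(500/1029) = 100/1029 in ≈ 0.097 in
P − Ia = 9.670 − 0.097 = 985043/102900 ≈ 9.573 in (> 0, runoff occurs)
Q = (985043/102900)²/((985043/102900) + 500/1029) = (970309711849/10588410000)/(1035043/102900) = 970309711849/106505924700 in ≈ 9.110 in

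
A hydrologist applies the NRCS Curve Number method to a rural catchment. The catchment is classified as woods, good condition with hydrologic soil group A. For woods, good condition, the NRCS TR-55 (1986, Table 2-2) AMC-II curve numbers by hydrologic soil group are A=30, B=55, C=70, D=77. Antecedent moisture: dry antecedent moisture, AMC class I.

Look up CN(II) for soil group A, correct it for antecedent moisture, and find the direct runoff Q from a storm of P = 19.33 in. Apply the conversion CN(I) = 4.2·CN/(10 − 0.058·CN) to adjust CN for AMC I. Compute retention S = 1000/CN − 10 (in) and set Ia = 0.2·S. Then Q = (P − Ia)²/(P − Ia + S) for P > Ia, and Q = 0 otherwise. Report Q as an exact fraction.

Q = 54715609/51657300 in ≈ 1.059 in

NRCS table: woods, good condition, soil group A → CN(II) = 30
CN(I) from CN(II)=30: (4.2·30)/(10 − 0.058·30) = 900/59 ≈ 15.254
Max retention: S = 1000/(900/59) − 10 = 500/9 in (≈ 55.556 in)
Ia = 0.2S: 0.2·55.556 = 11.111 in (exactly 100/9)
Since P=19.330 > Ia=11.111: effective rainfall P−Ia = 7397/900 in
Q = (7397/900)²/((7397/900) + 500/9) = (54715609/810000)/(57397/900) = 54715609/51657300 in ≈ 1.059 in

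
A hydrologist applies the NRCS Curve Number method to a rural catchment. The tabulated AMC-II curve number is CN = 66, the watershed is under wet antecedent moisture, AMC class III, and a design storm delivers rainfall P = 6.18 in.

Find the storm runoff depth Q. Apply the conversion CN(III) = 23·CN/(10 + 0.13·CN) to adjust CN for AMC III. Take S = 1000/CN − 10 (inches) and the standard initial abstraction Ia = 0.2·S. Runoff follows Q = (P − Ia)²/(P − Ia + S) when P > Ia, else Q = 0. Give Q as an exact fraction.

Wet (AMC III): CN(III) = 23·66/(10 + 0.13·66) = 1518/(929/50) = 75900/929 ≈ 81.701
Max retention: S = 1000/(75900/929) − 10 = 1700/759 in (≈ 2.240 in)
Ia = 0.2S: 0.2·2.240 = 0.448 in (exactly 340/759)
Since P=6.180 > Ia=0.448: effective rainfall P−Ia = 217531/37950 in
Runoff Q = (P−Ia)²/(P−Ia+S) = (5.732)²/(5.732+2.240) = 47319735961/11481051450 ≈ 4.122 in

Q = 47319735961/11481051450 in ≈ 4.122 in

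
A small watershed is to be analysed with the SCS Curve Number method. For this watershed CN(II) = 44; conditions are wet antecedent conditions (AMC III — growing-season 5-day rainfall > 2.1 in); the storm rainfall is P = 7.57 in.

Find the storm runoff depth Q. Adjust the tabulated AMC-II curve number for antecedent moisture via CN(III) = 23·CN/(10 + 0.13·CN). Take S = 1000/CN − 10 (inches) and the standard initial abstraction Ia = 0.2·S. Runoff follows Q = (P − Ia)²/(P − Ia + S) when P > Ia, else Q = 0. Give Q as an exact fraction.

Adjust CN=44 to AMC III: 23·44/(10 + 0.13·44) → 1012 ÷ (393/25) = 25300/393 ≈ 64.377
S = 1000/(25300/393) − 10 = 1400/253 in ≈ 5.534 in
Ia = 0.2S: 0.2·5.534 = 1.107 in (exactly 280/253)
Excess rainfall: 7.570 − 1.107 = 6.463 in; P > Ia so Q > 0
Runoff Q = (P−Ia)²/(P−Ia+S) = (6.463)²/(6.463+5.534) = 26739117441/7679081300 ≈ 3.482 in

Q = 26739117441/7679081300 in ≈ 3.482 in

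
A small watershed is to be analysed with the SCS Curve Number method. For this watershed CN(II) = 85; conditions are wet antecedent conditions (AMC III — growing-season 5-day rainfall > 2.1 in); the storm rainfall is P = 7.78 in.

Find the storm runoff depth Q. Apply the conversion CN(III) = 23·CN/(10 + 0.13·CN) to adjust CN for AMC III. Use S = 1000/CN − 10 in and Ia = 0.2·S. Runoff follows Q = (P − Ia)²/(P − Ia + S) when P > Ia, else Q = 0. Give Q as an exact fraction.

Q = 22230511801/3208135450 in ≈ 6.929 in

CN(III) from CN(II)=85: (23·85)/(10 + 0.13·85) = 39100/421 ≈ 92.874
S = 1000/(39100/421) − 10 = 300/391 in ≈ 0.767 in
Ia = 0.2·(300/391) = 60/391 in ≈ 0.153 in
Excess rainfall: 7.780 − 0.153 = 7.627 in; P > Ia so Q > 0
Q = (149099/19550)²/((149099/19550) + 300/391) = (22230511801/382202500)/(164099/19550) = 22230511801/3208135450 in ≈ 6.929 in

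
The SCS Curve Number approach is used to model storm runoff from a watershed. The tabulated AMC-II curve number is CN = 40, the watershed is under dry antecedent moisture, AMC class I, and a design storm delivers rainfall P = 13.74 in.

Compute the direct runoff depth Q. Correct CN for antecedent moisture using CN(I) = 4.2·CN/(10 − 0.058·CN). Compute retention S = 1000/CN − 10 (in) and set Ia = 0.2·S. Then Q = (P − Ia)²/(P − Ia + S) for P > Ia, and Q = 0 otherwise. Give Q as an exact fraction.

Q = 5331481/5183150 in ≈ 1.029 in

Adjust CN=40 to AMC I: 4.2·40/(10 − 0.058·40) → 168 ÷ (192/25) = 175/8 ≈ 21.875
S = 1000/(175/8) − 10 = 250/7 in ≈ 35.714 in
Ia = 0.2S: 0.2·35.714 = 7.143 in (exactly 50/7)
Excess rainfall: 13.740 − 7.143 = 6.597 in; P > Ia so Q > 0
Q: (2309/350)² ÷ (14809/350) = 5331481/5183150 in (≈ 1.029 in)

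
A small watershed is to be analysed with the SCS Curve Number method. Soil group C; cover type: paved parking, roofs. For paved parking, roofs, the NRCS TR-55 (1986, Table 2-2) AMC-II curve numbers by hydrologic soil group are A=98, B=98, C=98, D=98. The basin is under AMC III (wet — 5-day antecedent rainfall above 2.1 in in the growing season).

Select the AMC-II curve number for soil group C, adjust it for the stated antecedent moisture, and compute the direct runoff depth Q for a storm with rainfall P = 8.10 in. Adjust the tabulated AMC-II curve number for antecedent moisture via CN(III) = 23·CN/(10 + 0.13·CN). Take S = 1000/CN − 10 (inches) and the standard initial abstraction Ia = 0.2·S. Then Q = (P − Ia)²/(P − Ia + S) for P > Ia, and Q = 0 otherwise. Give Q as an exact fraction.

NRCS table: paved parking, roofs, soil group C → CN(II) = 98
Adjust CN=98 to AMC III: 23·98/(10 + 0.13·98) → 2254 ÷ (1137/50) = 112700/1137 ≈ 99.120
S = 1000/(112700/1137) − 10 = 100/1127 in ≈ 0.089 in
Initial abstraction Ia = S/5 = (100/1127)/5 = 20/1127 ≈ 0.018 in
P − Ia = 8.100 − 0.018 = 91087/11270 ≈ 8.082 in (> 0, runoff occurs)
Q = (91087/11270)²/((91087/11270) + 100/1127) = (8296841569/127012900)/(92087/11270) = 8296841569/1037820490 in ≈ 7.994 in

Q = 8296841569/1037820490 in ≈ 7.994 in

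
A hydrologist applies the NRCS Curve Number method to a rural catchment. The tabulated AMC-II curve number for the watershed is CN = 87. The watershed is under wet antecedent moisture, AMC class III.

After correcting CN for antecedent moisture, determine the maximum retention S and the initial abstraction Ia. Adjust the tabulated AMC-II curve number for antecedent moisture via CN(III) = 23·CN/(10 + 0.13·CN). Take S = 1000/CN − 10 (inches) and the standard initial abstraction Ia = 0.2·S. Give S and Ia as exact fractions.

CN(III) from CN(II)=87: (23·87)/(10 + 0.13·87) = 200100/2131 ≈ 93.900
S = 1000/(200100/2131) − 10 = 1300/2001 in ≈ 0.650 in
Initial abstraction Ia = S/5 = (1300/2001)/5 = 260/2001 ≈ 0.130 in

S = 1300/2001 in ≈ 0.650 in; Ia = 260/2001 in ≈ 0.130 in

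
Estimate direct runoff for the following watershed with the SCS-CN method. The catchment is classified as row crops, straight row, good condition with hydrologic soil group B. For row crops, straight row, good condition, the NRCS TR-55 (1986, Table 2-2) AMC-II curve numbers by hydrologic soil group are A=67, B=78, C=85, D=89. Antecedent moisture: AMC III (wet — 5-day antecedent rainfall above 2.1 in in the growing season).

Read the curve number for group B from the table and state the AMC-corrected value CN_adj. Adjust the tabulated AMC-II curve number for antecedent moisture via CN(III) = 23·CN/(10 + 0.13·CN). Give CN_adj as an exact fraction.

CN_adj = 89700/1007 ≈ 89.076

NRCS table: row crops, straight row, good condition, soil group B → CN(II) = 78
Adjust CN=78 to AMC III: 23·78/(10 + 0.13·78) → 1794 ÷ (1007/50) = 89700/1007 ≈ 89.076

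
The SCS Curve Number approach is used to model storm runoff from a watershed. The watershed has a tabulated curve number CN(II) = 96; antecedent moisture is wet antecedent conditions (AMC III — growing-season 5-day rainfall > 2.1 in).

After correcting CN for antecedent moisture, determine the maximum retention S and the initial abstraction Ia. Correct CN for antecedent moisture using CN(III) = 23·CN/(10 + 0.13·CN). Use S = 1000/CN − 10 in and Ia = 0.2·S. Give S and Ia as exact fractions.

S = 25/138 in ≈ 0.181 in; Ia = 5/138 in ≈ 0.036 in

CN(III) from CN(II)=96: (23·96)/(10 + 0.13·96) = 27600/281 ≈ 98.221
S = 1000/(27600/281) − 10 = 25/138 in ≈ 0.181 in
Initial abstraction Ia = S/5 = (25/138)/5 = 5/138 ≈ 0.036 in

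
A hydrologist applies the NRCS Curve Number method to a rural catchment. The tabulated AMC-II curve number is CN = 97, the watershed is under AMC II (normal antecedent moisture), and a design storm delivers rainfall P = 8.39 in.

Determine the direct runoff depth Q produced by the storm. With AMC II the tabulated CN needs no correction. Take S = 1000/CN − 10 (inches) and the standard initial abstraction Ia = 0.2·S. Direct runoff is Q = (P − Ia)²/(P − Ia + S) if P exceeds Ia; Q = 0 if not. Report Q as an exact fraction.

Q = 6525893089/812695100 in ≈ 8.030 in

AMC II — tabulated CN = 97 applies directly.
Max retention: S = 1000/97 − 10 = 30/97 in (≈ 0.309 in)
Initial abstraction Ia = S/5 = (30/97)/5 = 6/97 ≈ 0.062 in
Excess rainfall: 8.390 − 0.062 = 8.328 in; P > Ia so Q > 0
Q: (80783/9700)² ÷ (83783/9700) = 6525893089/812695100 in (≈ 8.030 in)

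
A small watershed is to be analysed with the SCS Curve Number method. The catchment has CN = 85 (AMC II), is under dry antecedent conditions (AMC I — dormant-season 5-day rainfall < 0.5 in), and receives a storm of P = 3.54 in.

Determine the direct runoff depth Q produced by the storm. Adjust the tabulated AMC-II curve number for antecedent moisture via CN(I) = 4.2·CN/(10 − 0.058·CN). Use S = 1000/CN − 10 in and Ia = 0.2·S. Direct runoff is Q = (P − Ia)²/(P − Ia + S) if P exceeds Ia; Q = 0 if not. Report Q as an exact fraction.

Q = 258019969/244324850 in ≈ 1.056 in

Dry (AMC I): CN(I) = 4.2·85/(10 − 0.058·85) = 357/(507/100) = 11900/169 ≈ 70.414
S = 1000/(11900/169) − 10 = 500/119 in ≈ 4.202 in
Ia = 0.2·(500/119) = 100/119 in ≈ 0.840 in
P − Ia = 3.540 − 0.840 = 16063/5950 ≈ 2.700 in (> 0, runoff occurs)
Q = (16063/5950)²/((16063/5950) + 500/119) = (258019969/35402500)/(41063/5950) = 258019969/244324850 in ≈ 1.056 in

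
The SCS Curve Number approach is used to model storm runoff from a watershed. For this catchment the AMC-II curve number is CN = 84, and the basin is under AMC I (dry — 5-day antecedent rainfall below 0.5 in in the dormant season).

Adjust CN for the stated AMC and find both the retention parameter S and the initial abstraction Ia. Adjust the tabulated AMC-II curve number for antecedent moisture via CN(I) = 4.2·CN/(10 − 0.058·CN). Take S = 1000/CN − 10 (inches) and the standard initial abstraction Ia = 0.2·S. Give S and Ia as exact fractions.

CN(I) from CN(II)=84: (4.2·84)/(10 − 0.058·84) = 44100/641 ≈ 68.799
S = 1000/(44100/641) − 10 = 2000/441 in ≈ 4.535 in
Initial abstraction Ia = S/5 = (2000/441)/5 = 400/441 ≈ 0.907 in

S = 2000/441 in ≈ 4.535 in; Ia = 400/441 in ≈ 0.907 in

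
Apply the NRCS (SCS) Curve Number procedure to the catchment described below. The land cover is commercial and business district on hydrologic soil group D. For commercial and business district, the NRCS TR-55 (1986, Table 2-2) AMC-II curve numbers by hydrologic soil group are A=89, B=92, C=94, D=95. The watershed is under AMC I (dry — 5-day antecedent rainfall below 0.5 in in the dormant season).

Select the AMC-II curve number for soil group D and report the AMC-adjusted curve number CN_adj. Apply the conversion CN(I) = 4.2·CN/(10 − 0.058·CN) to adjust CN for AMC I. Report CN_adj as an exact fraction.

CN_adj = 39900/449 ≈ 88.864

NRCS table: commercial and business district, soil group D → CN(II) = 95
Adjust CN=95 to AMC I: 4.2·95/(10 − 0.058·95) → 399 ÷ (449/100) = 39900/449 ≈ 88.864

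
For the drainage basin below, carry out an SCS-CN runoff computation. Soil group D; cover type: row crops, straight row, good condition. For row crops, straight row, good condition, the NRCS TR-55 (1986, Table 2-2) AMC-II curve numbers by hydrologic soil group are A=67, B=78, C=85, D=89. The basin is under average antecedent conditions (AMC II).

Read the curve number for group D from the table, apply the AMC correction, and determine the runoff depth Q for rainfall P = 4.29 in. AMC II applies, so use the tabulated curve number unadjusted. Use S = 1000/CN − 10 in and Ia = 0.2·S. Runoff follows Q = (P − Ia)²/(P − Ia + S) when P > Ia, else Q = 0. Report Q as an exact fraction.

NRCS table: row crops, straight row, good condition, soil group D → CN(II) = 89
Average conditions: CN = 89 (no AMC adjustment).
Max retention: S = 1000/89 − 10 = 110/89 in (≈ 1.236 in)
Ia = 0.2S: 0.2·1.236 = 0.247 in (exactly 22/89)
Since P=4.290 > Ia=0.247: effective rainfall P−Ia = 35981/8900 in
Q: (35981/8900)² ÷ (46981/8900) = 117693851/38011900 in (≈ 3.096 in)

Q = 117693851/38011900 in ≈ 3.096 in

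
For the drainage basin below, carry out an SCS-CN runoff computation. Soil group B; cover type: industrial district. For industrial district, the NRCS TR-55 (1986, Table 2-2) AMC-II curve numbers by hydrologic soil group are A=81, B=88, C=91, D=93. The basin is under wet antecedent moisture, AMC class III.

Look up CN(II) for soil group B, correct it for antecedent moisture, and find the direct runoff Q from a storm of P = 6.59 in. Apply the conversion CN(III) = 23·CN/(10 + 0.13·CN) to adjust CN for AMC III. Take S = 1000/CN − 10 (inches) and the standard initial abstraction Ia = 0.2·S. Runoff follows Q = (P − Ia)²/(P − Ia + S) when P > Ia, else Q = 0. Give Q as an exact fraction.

NRCS table: industrial district, soil group B → CN(II) = 88
Adjust CN=88 to AMC III: 23·88/(10 + 0.13·88) → 2024 ÷ (536/25) = 6325/67 ≈ 94.403
S = 1000/(6325/67) − 10 = 150/253 in ≈ 0.593 in
Initial abstraction Ia = S/5 = (150/253)/5 = 30/253 ≈ 0.119 in
Since P=6.590 > Ia=0.119: effective rainfall P−Ia = 163727/25300 in
Q: (163727/25300)² ÷ (178727/25300) = 26806530529/4521793100 in (≈ 5.928 in)

Q = 26806530529/4521793100 in ≈ 5.928 in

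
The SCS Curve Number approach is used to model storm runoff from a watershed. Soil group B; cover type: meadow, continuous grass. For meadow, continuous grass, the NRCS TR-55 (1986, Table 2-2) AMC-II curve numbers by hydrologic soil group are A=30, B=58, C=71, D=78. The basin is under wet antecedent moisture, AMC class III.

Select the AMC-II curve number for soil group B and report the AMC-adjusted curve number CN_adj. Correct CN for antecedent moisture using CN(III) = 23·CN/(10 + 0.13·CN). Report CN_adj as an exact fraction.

CN_adj = 66700/877 ≈ 76.055

NRCS table: meadow, continuous grass, soil group B → CN(II) = 58
Wet (AMC III): CN(III) = 23·58/(10 + 0.13·58) = 1334/(877/50) = 66700/877 ≈ 76.055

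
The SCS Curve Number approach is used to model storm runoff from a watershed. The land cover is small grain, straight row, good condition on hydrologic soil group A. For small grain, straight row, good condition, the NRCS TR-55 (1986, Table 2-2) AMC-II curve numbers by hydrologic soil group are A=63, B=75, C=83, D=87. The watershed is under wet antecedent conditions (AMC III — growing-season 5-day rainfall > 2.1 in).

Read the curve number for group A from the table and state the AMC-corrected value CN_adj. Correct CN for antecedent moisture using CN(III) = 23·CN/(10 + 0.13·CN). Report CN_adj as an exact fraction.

NRCS table: small grain, straight row, good condition, soil group A → CN(II) = 63
Adjust CN=63 to AMC III: 23·63/(10 + 0.13·63) → 1449 ÷ (1819/100) = 144900/1819 ≈ 79.659

CN_adj = 144900/1819 ≈ 79.659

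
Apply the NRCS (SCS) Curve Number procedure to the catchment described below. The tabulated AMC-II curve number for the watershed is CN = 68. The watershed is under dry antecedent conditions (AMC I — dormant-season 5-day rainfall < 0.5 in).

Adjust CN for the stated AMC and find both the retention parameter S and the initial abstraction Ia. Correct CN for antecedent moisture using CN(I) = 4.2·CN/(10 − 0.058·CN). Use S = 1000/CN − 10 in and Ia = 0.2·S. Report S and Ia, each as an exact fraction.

S = 4000/357 in ≈ 11.204 in; Ia = 800/357 in ≈ 2.241 in

Adjust CN=68 to AMC I: 4.2·68/(10 − 0.058·68) → (1428/5) ÷ (757/125) = 35700/757 ≈ 47.160
S = 1000/(35700/757) − 10 = 4000/357 in ≈ 11.204 in
Ia = 0.2·(4000/357) = 800/357 in ≈ 2.241 in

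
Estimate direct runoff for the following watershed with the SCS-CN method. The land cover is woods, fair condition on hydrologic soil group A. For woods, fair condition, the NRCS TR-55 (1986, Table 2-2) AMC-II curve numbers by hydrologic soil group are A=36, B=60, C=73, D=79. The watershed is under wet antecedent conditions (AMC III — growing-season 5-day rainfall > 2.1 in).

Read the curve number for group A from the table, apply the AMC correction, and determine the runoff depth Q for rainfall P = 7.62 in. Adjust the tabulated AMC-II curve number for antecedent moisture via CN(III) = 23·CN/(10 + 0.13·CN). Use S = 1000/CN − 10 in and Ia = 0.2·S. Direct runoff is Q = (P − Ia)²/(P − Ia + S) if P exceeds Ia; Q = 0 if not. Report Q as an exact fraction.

NRCS table: woods, fair condition, soil group A → CN(II) = 36
Adjust CN=36 to AMC III: 23·36/(10 + 0.13·36) → 828 ÷ (367/25) = 20700/367 ≈ 56.403
S = 1000/(20700/367) − 10 = 1600/207 in ≈ 7.729 in
Ia = 0.2S: 0.2·7.729 = 1.546 in (exactly 320/207)
P − Ia = 7.620 − 1.546 = 62867/10350 ≈ 6.074 in (> 0, runoff occurs)
Q: (62867/10350)² ÷ (142867/10350) = 3952259689/1478673450 in (≈ 2.673 in)

Q = 3952259689/1478673450 in ≈ 2.673 in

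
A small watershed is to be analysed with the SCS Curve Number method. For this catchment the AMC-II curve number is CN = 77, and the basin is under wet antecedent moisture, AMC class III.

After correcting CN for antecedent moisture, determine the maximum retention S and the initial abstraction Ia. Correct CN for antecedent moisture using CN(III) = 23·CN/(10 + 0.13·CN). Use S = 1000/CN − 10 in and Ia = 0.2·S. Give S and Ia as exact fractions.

CN(III) from CN(II)=77: (23·77)/(10 + 0.13·77) = 7700/87 ≈ 88.506
S = 1000/(7700/87) − 10 = 100/77 in ≈ 1.299 in
Ia = 0.2S: 0.2·1.299 = 0.260 in (exactly 20/77)

S = 100/77 in ≈ 1.299 in; Ia = 20/77 in ≈ 0.260 in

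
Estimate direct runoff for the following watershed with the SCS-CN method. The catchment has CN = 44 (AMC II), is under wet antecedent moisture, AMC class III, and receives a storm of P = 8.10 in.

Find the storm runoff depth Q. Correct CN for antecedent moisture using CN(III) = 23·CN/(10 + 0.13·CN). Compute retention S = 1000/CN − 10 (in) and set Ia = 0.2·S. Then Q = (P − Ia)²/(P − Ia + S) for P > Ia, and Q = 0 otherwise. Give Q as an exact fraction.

Adjust CN=44 to AMC III: 23·44/(10 + 0.13·44) → 1012 ÷ (393/25) = 25300/393 ≈ 64.377
Max retention: S = 1000/(25300/393) − 10 = 1400/253 in (≈ 5.534 in)
Initial abstraction Ia = S/5 = (1400/253)/5 = 280/253 ≈ 1.107 in
Excess rainfall: 8.100 − 1.107 = 6.993 in; P > Ia so Q > 0
Q: (17693/2530)² ÷ (31693/2530) = 313042249/80183290 in (≈ 3.904 in)

Q = 313042249/80183290 in ≈ 3.904 in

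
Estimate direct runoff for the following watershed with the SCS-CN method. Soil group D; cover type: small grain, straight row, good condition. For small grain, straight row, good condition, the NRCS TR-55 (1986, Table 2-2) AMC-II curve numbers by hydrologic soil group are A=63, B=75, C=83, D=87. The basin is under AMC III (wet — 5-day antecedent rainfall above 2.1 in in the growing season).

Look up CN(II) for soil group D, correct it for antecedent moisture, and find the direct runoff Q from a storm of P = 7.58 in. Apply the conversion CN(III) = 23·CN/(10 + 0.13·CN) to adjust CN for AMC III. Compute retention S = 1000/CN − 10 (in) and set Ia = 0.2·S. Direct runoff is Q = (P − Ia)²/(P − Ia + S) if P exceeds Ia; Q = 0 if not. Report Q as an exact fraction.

Q = 555589853641/81078418950 in ≈ 6.852 in

NRCS table: small grain, straight row, good condition, soil group D → CN(II) = 87
Wet (AMC III): CN(III) = 23·87/(10 + 0.13·87) = 2001/(2131/100) = 200100/2131 ≈ 93.900
Retention S: 1000/CN − 10 with CN=93.900 → S = 1300/2001 ≈ 0.650 in
Initial abstraction Ia = S/5 = (1300/2001)/5 = 260/2001 ≈ 0.130 in
Since P=7.580 > Ia=0.130: effective rainfall P−Ia = 745379/100050 in
Runoff Q = (P−Ia)²/(P−Ia+S) = (7.450)²/(7.450+0.650) = 555589853641/81078418950 ≈ 6.852 in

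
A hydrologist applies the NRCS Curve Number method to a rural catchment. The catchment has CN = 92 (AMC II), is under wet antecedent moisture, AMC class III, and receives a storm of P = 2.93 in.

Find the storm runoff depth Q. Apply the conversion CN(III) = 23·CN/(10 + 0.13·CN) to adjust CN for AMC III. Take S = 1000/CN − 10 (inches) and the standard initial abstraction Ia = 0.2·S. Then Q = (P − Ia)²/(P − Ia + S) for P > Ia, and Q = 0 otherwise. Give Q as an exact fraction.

Wet (AMC III): CN(III) = 23·92/(10 + 0.13·92) = 2116/(549/25) = 52900/549 ≈ 96.357
S = 1000/(52900/549) − 10 = 200/529 in ≈ 0.378 in
Initial abstraction Ia = S/5 = (200/529)/5 = 40/529 ≈ 0.076 in
P − Ia = 2.930 − 0.076 = 150997/52900 ≈ 2.854 in (> 0, runoff occurs)
Q = (150997/52900)²/((150997/52900) + 200/529) = (22800094009/2798410000)/(170997/52900) = 22800094009/9045741300 in ≈ 2.521 in

Q = 22800094009/9045741300 in ≈ 2.521 in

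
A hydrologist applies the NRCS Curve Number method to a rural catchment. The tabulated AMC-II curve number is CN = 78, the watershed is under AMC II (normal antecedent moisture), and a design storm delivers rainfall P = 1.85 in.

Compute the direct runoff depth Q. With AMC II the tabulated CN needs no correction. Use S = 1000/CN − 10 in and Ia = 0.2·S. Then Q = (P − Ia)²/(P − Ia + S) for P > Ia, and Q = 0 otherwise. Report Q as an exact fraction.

CN(II) = 78; AMC II needs no correction.
Retention S: 1000/CN − 10 with CN=78.000 → S = 110/39 ≈ 2.821 in
Ia = 0.2S: 0.2·2.821 = 0.564 in (exactly 22/39)
P − Ia = 1.850 − 0.564 = 1003/780 ≈ 1.286 in (> 0, runoff occurs)
Q: (1003/780)² ÷ (3203/780) = 1006009/2498340 in (≈ 0.403 in)

Q = 1006009/2498340 in ≈ 0.403 in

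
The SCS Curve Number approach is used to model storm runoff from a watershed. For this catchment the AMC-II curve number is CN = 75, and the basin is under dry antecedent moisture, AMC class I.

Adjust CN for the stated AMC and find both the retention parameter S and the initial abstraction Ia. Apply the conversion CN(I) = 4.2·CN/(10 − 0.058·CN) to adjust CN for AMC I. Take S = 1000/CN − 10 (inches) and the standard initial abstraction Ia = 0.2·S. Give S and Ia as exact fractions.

S = 500/63 in ≈ 7.937 in; Ia = 100/63 in ≈ 1.587 in

Adjust CN=75 to AMC I: 4.2·75/(10 − 0.058·75) → 315 ÷ (113/20) = 6300/113 ≈ 55.752
Retention S: 1000/CN − 10 with CN=55.752 → S = 500/63 ≈ 7.937 in
Initial abstraction Ia = S/5 = (500/63)/5 = 100/63 ≈ 1.587 in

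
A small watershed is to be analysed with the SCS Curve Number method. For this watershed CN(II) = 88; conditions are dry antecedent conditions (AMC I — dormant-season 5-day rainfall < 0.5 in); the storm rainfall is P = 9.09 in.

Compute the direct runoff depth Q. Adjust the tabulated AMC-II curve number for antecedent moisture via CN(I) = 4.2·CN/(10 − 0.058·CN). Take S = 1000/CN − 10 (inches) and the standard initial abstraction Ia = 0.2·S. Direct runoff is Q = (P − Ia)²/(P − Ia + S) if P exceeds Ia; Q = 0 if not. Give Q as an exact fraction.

Q = 4224090049/692946100 in ≈ 6.096 in

Adjust CN=88 to AMC I: 4.2·88/(10 − 0.058·88) → (1848/5) ÷ (612/125) = 3850/51 ≈ 75.490
Max retention: S = 1000/(3850/51) − 10 = 250/77 in (≈ 3.247 in)
Ia = 0.2·(250/77) = 50/77 in ≈ 0.649 in
P − Ia = 9.090 − 0.649 = 64993/7700 ≈ 8.441 in (> 0, runoff occurs)
Q: (64993/7700)² ÷ (89993/7700) = 4224090049/692946100 in (≈ 6.096 in)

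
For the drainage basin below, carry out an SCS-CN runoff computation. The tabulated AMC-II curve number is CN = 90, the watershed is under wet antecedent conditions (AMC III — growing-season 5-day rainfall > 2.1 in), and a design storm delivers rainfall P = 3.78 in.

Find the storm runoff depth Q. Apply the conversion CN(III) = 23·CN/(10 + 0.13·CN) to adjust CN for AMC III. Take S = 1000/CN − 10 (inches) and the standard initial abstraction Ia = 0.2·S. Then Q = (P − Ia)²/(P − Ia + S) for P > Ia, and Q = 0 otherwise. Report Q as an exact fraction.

Q = 1453363129/446323050 in ≈ 3.256 in

Adjust CN=90 to AMC III: 23·90/(10 + 0.13·90) → 2070 ÷ (217/10) = 20700/217 ≈ 95.392
Retention S: 1000/CN − 10 with CN=95.392 → S = 100/207 ≈ 0.483 in
Ia = 0.2S: 0.2·0.483 = 0.097 in (exactly 20/207)
Since P=3.780 > Ia=0.097: effective rainfall P−Ia = 38123/10350 in
Runoff Q = (P−Ia)²/(P−Ia+S) = (3.683)²/(3.683+0.483) = 1453363129/446323050 ≈ 3.256 in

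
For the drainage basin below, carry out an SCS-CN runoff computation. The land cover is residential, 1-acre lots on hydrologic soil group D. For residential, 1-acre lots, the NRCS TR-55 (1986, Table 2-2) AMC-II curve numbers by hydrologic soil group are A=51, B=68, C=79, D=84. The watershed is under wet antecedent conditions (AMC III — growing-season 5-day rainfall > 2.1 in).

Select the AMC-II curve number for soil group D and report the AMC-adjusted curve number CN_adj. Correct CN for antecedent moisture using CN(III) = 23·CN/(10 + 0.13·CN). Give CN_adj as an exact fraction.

CN_adj = 48300/523 ≈ 92.352

NRCS table: residential, 1-acre lots, soil group D → CN(II) = 84
CN(III) from CN(II)=84: (23·84)/(10 + 0.13·84) = 48300/523 ≈ 92.352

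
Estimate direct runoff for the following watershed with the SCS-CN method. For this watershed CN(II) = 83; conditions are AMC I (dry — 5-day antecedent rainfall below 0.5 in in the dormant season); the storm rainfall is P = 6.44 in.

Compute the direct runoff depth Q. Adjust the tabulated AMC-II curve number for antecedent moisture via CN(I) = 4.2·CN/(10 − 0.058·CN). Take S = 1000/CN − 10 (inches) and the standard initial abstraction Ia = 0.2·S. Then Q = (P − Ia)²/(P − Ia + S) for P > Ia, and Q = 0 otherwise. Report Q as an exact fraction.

Q = 56702563129/19635897225 in ≈ 2.888 in

CN(I) from CN(II)=83: (4.2·83)/(10 − 0.058·83) = 174300/2593 ≈ 67.219
Retention S: 1000/CN − 10 with CN=67.219 → S = 8500/1743 ≈ 4.877 in
Ia = 0.2S: 0.2·4.877 = 0.975 in (exactly 1700/1743)
P − Ia = 6.440 − 0.975 = 238123/43575 ≈ 5.465 in (> 0, runoff occurs)
Runoff Q = (P−Ia)²/(P−Ia+S) = (5.465)²/(5.465+4.877) = 56702563129/19635897225 ≈ 2.888 in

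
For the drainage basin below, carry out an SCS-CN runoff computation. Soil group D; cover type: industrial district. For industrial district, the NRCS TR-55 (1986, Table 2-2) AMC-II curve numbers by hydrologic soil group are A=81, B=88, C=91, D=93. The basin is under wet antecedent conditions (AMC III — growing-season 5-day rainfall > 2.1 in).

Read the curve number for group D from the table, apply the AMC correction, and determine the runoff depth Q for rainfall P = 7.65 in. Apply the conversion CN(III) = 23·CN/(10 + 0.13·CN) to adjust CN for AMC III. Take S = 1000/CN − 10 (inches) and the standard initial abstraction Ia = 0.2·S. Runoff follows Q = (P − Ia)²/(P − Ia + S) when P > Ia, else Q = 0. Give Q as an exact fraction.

Q = 105278834089/14479618260 in ≈ 7.271 in

NRCS table: industrial district, soil group D → CN(II) = 93
Adjust CN=93 to AMC III: 23·93/(10 + 0.13·93) → 2139 ÷ (2209/100) = 213900/2209 ≈ 96.831
Max retention: S = 1000/(213900/2209) − 10 = 700/2139 in (≈ 0.327 in)
Initial abstraction Ia = S/5 = (700/2139)/5 = 140/2139 ≈ 0.065 in
Excess rainfall: 7.650 − 0.065 = 7.585 in; P > Ia so Q > 0
Runoff Q = (P−Ia)²/(P−Ia+S) = (7.585)²/(7.585+0.327) = 105278834089/14479618260 ≈ 7.271 in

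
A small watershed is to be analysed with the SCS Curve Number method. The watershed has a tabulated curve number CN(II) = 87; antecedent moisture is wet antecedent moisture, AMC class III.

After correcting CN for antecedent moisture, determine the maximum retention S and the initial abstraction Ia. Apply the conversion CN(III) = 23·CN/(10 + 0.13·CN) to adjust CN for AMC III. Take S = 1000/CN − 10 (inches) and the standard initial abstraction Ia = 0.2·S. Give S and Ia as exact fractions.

CN(III) from CN(II)=87: (23·87)/(10 + 0.13·87) = 200100/2131 ≈ 93.900
Retention S: 1000/CN − 10 with CN=93.900 → S = 1300/2001 ≈ 0.650 in
Ia = 0.2S: 0.2·0.650 = 0.130 in (exactly 260/2001)

S = 1300/2001 in ≈ 0.650 in; Ia = 260/2001 in ≈ 0.130 in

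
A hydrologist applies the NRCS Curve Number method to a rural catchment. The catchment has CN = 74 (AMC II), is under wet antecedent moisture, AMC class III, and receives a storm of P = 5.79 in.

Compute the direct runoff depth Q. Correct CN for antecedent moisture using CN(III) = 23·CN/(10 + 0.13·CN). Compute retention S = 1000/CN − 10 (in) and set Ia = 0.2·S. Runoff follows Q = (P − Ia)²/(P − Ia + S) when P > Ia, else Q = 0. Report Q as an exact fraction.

Q = 217835959441/50781637900 in ≈ 4.290 in

Adjust CN=74 to AMC III: 23·74/(10 + 0.13·74) → 1702 ÷ (981/50) = 85100/981 ≈ 86.748
S = 1000/(85100/981) − 10 = 1300/851 in ≈ 1.528 in
Ia = 0.2·(1300/851) = 260/851 in ≈ 0.306 in
Excess rainfall: 5.790 − 0.306 = 5.484 in; P > Ia so Q > 0
Q: (466729/85100)² ÷ (596729/85100) = 217835959441/50781637900 in (≈ 4.290 in)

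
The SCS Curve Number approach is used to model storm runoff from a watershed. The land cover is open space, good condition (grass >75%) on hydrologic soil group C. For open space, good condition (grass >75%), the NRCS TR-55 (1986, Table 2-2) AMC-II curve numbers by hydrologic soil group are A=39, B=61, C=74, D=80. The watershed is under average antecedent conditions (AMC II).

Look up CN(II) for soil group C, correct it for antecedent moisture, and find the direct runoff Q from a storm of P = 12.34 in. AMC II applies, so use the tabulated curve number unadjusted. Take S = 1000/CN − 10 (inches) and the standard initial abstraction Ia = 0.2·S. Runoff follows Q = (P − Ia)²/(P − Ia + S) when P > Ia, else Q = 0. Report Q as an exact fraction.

NRCS table: open space, good condition (grass >75%), soil group C → CN(II) = 74
CN(II) = 74; AMC II needs no correction.
Max retention: S = 1000/74 − 10 = 130/37 in (≈ 3.514 in)
Ia = 0.2S: 0.2·3.514 = 0.703 in (exactly 26/37)
Since P=12.340 > Ia=0.703: effective rainfall P−Ia = 21529/1850 in
Q = (21529/1850)²/((21529/1850) + 130/37) = (463497841/3422500)/(28029/1850) = 463497841/51853650 in ≈ 8.939 in

Q = 463497841/51853650 in ≈ 8.939 in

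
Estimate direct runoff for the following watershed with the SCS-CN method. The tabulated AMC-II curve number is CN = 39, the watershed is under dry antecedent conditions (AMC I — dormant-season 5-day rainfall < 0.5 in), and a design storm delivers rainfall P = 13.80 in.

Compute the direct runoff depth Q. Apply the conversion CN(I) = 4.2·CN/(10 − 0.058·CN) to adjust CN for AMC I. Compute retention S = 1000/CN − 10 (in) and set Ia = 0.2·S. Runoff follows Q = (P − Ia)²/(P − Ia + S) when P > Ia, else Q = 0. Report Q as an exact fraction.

Q = 676572121/731002545 in ≈ 0.926 in

Adjust CN=39 to AMC I: 4.2·39/(10 − 0.058·39) → (819/5) ÷ (3869/500) = 81900/3869 ≈ 21.168
S = 1000/(81900/3869) − 10 = 30500/819 in ≈ 37.241 in
Initial abstraction Ia = S/5 = (30500/819)/5 = 6100/819 ≈ 7.448 in
Since P=13.800 > Ia=7.448: effective rainfall P−Ia = 26011/4095 in
Q: (26011/4095)² ÷ (178511/4095) = 676572121/731002545 in (≈ 0.926 in)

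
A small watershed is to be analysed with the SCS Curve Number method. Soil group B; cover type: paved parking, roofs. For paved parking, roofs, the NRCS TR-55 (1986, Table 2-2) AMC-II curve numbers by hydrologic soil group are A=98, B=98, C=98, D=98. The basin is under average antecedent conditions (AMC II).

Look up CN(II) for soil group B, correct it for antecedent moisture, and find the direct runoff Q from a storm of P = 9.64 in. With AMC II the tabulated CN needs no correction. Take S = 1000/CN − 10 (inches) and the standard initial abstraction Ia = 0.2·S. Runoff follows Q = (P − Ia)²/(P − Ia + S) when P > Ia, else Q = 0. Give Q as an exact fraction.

NRCS table: paved parking, roofs, soil group B → CN(II) = 98
Average conditions: CN = 98 (no AMC adjustment).
Max retention: S = 1000/98 − 10 = 10/49 in (≈ 0.204 in)
Ia = 0.2·(10/49) = 2/49 in ≈ 0.041 in
P − Ia = 9.640 − 0.041 = 11759/1225 ≈ 9.599 in (> 0, runoff occurs)
Q: (11759/1225)² ÷ (12009/1225) = 138274081/14711025 in (≈ 9.399 in)

Q = 138274081/14711025 in ≈ 9.399 in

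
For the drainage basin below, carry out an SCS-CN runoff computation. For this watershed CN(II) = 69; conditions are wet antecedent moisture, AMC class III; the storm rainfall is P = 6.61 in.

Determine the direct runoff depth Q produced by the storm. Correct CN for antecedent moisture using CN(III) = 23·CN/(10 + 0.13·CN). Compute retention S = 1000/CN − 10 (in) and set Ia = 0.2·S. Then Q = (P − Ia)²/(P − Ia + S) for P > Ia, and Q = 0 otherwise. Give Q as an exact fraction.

Q = 974182818049/205835010900 in ≈ 4.733 in

Wet (AMC III): CN(III) = 23·69/(10 + 0.13·69) = 1587/(1897/100) = 158700/1897 ≈ 83.658
Retention S: 1000/CN − 10 with CN=83.658 → S = 3100/1587 ≈ 1.953 in
Initial abstraction Ia = S/5 = (3100/1587)/5 = 620/1587 ≈ 0.391 in
Since P=6.610 > Ia=0.391: effective rainfall P−Ia = 987007/158700 in
Q: (987007/158700)² ÷ (1297007/158700) = 974182818049/205835010900 in (≈ 4.733 in)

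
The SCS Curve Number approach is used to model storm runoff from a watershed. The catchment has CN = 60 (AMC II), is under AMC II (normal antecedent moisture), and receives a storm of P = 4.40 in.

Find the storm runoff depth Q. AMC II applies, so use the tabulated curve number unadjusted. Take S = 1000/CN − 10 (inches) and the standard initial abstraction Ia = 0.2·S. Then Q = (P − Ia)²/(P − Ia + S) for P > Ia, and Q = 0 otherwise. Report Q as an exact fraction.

Q = 1058/1095 in ≈ 0.966 in

AMC II — tabulated CN = 60 applies directly.
Max retention: S = 1000/60 − 10 = 20/3 in (≈ 6.667 in)
Ia = 0.2S: 0.2·6.667 = 1.333 in (exactly 4/3)
Since P=4.400 > Ia=1.333: effective rainfall P−Ia = 46/15 in
Q = (46/15)²/((46/15) + 20/3) = (2116/225)/(146/15) = 1058/1095 in ≈ 0.966 in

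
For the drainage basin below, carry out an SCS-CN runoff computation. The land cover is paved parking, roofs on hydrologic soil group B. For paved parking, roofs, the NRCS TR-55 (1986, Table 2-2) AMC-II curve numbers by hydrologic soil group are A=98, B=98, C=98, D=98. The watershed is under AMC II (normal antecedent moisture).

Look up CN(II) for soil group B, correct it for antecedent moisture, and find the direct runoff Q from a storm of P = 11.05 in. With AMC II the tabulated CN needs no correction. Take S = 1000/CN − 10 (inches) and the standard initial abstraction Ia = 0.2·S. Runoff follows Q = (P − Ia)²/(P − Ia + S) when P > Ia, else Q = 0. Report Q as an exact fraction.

NRCS table: paved parking, roofs, soil group B → CN(II) = 98
Average conditions: CN = 98 (no AMC adjustment).
Retention S: 1000/CN − 10 with CN=98.000 → S = 10/49 ≈ 0.204 in
Initial abstraction Ia = S/5 = (10/49)/5 = 2/49 ≈ 0.041 in
Since P=11.050 > Ia=0.041: effective rainfall P−Ia = 10789/980 in
Q: (10789/980)² ÷ (10989/980) = 116402521/10769220 in (≈ 10.809 in)

Q = 116402521/10769220 in ≈ 10.809 in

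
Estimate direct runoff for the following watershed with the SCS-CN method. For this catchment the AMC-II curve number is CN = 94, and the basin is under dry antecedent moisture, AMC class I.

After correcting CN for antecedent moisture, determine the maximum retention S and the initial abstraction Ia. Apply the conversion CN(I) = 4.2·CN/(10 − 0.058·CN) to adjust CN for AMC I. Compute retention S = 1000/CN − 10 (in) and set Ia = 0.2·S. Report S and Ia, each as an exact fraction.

Dry (AMC I): CN(I) = 4.2·94/(10 − 0.058·94) = (1974/5)/(1137/250) = 32900/379 ≈ 86.807
Max retention: S = 1000/(32900/379) − 10 = 500/329 in (≈ 1.520 in)
Initial abstraction Ia = S/5 = (500/329)/5 = 100/329 ≈ 0.304 in

S = 500/329 in ≈ 1.520 in; Ia = 100/329 in ≈ 0.304 in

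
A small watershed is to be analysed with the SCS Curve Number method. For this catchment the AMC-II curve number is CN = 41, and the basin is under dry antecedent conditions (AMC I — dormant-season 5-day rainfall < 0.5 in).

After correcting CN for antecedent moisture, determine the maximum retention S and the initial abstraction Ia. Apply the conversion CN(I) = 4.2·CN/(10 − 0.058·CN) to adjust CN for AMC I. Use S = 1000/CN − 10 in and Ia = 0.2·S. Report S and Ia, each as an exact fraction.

S = 29500/861 in ≈ 34.262 in; Ia = 5900/861 in ≈ 6.852 in

Dry (AMC I): CN(I) = 4.2·41/(10 − 0.058·41) = (861/5)/(3811/500) = 86100/3811 ≈ 22.592
Max retention: S = 1000/(86100/3811) − 10 = 29500/861 in (≈ 34.262 in)
Initial abstraction Ia = S/5 = (29500/861)/5 = 5900/861 ≈ 6.852 in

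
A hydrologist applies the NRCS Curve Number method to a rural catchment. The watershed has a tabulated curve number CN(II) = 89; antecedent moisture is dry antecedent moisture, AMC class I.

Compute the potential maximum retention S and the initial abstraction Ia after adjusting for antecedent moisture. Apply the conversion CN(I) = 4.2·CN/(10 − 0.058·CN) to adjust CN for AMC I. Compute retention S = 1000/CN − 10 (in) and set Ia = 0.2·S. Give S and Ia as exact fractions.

S = 5500/1869 in ≈ 2.943 in; Ia = 1100/1869 in ≈ 0.589 in

Dry (AMC I): CN(I) = 4.2·89/(10 − 0.058·89) = (1869/5)/(2419/500) = 186900/2419 ≈ 77.263
S = 1000/(186900/2419) − 10 = 5500/1869 in ≈ 2.943 in
Ia = 0.2·(5500/1869) = 1100/1869 in ≈ 0.589 in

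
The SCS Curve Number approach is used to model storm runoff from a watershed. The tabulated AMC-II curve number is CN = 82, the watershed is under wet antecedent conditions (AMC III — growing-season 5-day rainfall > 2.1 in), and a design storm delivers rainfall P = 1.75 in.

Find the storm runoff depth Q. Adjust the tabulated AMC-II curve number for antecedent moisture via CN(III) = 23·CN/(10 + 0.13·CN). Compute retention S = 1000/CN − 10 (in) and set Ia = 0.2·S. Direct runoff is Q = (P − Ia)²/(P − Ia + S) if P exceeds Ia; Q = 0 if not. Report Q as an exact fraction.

Q = 34586161/35762332 in ≈ 0.967 in

Adjust CN=82 to AMC III: 23·82/(10 + 0.13·82) → 1886 ÷ (1033/50) = 94300/1033 ≈ 91.288
S = 1000/(94300/1033) − 10 = 900/943 in ≈ 0.954 in
Ia = 0.2S: 0.2·0.954 = 0.191 in (exactly 180/943)
Excess rainfall: 1.750 − 0.191 = 1.559 in; P > Ia so Q > 0
Q: (5881/3772)² ÷ (9481/3772) = 34586161/35762332 in (≈ 0.967 in)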